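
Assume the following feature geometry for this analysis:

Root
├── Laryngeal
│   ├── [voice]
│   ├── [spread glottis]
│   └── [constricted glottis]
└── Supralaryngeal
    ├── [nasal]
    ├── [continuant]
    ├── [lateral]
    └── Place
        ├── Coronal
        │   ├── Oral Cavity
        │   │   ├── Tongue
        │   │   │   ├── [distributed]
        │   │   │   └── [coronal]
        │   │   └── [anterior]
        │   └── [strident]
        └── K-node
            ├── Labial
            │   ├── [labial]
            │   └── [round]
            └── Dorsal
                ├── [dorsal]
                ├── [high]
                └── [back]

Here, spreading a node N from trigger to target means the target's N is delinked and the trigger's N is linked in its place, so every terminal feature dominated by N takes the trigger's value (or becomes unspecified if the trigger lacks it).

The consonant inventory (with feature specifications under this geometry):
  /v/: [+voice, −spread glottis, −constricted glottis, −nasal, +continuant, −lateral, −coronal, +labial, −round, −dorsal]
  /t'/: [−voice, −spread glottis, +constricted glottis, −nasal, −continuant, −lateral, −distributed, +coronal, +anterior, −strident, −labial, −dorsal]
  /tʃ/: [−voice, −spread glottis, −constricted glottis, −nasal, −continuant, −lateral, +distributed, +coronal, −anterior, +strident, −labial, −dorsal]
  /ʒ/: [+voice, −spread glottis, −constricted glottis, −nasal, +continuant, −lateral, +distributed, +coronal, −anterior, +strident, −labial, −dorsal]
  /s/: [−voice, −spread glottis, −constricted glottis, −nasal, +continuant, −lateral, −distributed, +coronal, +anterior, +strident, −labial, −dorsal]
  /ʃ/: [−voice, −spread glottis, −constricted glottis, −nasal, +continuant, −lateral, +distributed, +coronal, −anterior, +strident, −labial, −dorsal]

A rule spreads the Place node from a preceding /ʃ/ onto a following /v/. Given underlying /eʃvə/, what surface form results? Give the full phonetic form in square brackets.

[eʃʒə]

The Place node dominates the terminals [distributed], [coronal], [anterior], [strident], [labial], [round], [dorsal], [high], [back].
Spreading Place from /ʃ/ onto /v/ replaces those values with /ʃ/'s: [+distributed], [+coronal], [−anterior], [+strident], [−labial], [−dorsal]. Features outside Place ([voice], [spread glottis], [constricted glottis], …) stay as in /v/.
Among the inventory, only /ʒ/ has exactly this specification, giving the surface form [eʃʒə].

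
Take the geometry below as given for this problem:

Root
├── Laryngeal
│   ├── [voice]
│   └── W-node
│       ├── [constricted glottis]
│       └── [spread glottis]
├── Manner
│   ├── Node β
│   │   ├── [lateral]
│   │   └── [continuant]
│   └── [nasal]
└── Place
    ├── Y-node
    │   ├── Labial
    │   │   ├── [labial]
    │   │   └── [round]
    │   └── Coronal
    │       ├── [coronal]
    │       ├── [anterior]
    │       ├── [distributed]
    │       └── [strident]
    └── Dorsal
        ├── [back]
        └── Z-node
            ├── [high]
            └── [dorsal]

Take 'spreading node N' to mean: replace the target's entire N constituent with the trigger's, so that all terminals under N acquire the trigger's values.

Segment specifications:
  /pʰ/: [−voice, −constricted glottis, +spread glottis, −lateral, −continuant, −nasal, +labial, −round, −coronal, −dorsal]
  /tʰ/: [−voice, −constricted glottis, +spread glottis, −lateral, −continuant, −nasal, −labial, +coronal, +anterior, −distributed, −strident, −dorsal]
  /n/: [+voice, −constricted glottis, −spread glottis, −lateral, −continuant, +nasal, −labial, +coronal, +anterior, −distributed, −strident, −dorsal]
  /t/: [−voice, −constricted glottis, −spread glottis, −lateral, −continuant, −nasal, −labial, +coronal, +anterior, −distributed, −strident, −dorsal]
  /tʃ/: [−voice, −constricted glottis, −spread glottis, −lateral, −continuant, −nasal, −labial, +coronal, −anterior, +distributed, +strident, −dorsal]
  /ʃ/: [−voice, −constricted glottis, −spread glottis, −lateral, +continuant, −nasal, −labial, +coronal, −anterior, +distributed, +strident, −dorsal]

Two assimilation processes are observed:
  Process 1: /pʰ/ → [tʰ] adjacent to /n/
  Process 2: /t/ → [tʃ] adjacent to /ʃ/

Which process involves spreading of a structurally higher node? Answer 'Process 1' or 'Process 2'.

Process 1

Process 1 alters [labial], [round], [coronal], [anterior], [distributed], [strident]; the lowest common ancestor is Y-node (depth 2 from Root).
Process 2 alters [anterior], [distributed], [strident]; the lowest common ancestor is Coronal (depth 3 from Root).
Y-node is closer to Root than Coronal, so Process 1 spreads the higher node.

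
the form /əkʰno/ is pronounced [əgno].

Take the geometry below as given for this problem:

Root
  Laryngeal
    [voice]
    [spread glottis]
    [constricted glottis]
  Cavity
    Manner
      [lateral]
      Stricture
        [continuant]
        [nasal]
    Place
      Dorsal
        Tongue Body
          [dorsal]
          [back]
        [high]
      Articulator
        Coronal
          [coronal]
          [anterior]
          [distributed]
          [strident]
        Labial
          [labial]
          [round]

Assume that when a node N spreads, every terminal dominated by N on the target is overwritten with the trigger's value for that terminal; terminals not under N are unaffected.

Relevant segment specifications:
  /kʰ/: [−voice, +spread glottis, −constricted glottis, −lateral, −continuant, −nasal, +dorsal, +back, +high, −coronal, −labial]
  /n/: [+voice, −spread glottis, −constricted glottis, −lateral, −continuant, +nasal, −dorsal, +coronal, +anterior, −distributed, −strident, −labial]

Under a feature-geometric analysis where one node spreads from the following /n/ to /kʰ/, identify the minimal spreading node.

The alternation /kʰ/ → [g] changes [voice], [spread glottis] and nothing else.
The smallest constituent containing every changed terminal is Laryngeal — each of its daughters lacks at least one of the affected features.
If Laryngeal spreads, every terminal under it takes /n/'s value, producing [g] as observed.
Had Root spread, [nasal], [coronal] would have taken /n/'s values; they stay as in /kʰ/, confirming the spreading constituent is exactly Laryngeal.

Laryngeal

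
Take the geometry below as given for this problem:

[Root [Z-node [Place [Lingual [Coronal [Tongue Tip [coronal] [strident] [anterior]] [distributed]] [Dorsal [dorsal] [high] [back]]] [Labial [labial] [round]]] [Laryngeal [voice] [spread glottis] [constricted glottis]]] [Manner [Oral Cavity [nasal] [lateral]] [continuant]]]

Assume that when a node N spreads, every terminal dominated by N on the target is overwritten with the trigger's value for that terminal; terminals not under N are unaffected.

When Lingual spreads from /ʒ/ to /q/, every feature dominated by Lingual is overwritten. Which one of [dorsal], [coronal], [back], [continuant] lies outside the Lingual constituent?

Under this geometry, Lingual contains [coronal], [strident], [anterior], [distributed], [dorsal], [high], [back].
Of the listed options, [back], [coronal], [dorsal] are among these and would be overwritten by spreading Lingual.
But [continuant] is a dependent of Manner, outside Lingual; it is therefore untouched by the spreading.

[continuant]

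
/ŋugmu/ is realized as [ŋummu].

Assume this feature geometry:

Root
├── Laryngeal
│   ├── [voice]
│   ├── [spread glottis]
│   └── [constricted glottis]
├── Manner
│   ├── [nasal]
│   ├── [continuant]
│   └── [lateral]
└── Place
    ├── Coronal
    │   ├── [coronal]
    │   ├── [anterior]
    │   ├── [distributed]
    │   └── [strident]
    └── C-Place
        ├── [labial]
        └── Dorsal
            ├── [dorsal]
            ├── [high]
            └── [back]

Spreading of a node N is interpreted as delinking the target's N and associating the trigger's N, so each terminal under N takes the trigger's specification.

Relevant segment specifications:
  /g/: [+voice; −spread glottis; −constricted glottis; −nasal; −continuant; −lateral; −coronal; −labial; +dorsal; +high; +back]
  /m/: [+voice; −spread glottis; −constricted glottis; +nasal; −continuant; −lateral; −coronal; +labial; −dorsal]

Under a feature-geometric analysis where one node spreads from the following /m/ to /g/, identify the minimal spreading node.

Root

The alternation /g/ → [m] changes [nasal], [labial], [dorsal], [high], [back] and nothing else.
These terminals are all dominated by Root, and no proper subconstituent of Root covers them all; Root is their lowest common ancestor.
Delinking /g/'s Root and associating /m/'s Root gives precisely the feature bundle of [m].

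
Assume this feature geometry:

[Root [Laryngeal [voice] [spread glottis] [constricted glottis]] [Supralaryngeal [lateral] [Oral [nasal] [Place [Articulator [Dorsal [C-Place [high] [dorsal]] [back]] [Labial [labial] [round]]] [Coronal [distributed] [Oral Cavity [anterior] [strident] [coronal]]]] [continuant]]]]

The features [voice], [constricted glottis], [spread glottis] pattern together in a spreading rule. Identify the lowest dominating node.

Laryngeal

[voice] is immediately dominated by Laryngeal.
[constricted glottis] is immediately dominated by Laryngeal.
[spread glottis] is immediately dominated by Laryngeal.
The lowest node appearing on every path is Laryngeal; each proper daughter of Laryngeal fails to dominate at least one of the listed features.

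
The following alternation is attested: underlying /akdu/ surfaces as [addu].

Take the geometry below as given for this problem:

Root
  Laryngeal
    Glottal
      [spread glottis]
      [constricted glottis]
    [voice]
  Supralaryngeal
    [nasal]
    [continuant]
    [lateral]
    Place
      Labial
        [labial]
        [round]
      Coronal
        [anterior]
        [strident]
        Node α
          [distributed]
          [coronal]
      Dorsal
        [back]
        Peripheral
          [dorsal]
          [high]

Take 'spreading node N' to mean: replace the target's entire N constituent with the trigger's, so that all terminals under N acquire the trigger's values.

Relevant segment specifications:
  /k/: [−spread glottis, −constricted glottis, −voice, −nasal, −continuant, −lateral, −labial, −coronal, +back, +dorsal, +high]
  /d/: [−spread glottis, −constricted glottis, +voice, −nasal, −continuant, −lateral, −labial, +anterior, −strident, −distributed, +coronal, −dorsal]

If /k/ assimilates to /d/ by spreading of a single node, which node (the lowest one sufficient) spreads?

Root

The alternation /k/ → [d] changes [voice], [coronal], [anterior], [distributed], [strident], [dorsal], [high], [back] and nothing else.
The smallest constituent containing every changed terminal is Root — each of its daughters lacks at least one of the affected features.
Delinking /k/'s Root and associating /d/'s Root gives precisely the feature bundle of [d].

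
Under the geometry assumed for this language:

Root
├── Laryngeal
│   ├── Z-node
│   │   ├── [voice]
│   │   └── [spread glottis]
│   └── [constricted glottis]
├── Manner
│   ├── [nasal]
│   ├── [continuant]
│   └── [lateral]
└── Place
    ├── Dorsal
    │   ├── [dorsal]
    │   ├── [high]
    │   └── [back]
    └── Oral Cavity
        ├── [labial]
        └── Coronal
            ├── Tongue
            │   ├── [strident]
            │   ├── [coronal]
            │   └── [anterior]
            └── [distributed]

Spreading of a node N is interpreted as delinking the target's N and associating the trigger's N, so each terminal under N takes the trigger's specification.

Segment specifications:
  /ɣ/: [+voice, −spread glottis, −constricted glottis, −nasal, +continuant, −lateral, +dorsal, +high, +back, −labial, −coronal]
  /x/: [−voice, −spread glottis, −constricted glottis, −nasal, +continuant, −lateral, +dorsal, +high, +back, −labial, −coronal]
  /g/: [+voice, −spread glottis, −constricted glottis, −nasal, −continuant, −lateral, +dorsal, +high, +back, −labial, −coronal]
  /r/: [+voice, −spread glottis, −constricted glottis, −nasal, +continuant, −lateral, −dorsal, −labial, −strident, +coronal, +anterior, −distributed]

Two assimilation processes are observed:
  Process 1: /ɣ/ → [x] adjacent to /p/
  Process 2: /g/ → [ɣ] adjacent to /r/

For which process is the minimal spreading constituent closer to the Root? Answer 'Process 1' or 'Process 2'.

Process 2

In Process 1, [voice] changes, so the minimal spreading node is [voice] at depth 3.
Process 2: the feature that changes is [continuant]; the minimal node is [continuant] (depth 2).
Depth 2 < depth 3; Process 2 involves the structurally higher constituent [continuant].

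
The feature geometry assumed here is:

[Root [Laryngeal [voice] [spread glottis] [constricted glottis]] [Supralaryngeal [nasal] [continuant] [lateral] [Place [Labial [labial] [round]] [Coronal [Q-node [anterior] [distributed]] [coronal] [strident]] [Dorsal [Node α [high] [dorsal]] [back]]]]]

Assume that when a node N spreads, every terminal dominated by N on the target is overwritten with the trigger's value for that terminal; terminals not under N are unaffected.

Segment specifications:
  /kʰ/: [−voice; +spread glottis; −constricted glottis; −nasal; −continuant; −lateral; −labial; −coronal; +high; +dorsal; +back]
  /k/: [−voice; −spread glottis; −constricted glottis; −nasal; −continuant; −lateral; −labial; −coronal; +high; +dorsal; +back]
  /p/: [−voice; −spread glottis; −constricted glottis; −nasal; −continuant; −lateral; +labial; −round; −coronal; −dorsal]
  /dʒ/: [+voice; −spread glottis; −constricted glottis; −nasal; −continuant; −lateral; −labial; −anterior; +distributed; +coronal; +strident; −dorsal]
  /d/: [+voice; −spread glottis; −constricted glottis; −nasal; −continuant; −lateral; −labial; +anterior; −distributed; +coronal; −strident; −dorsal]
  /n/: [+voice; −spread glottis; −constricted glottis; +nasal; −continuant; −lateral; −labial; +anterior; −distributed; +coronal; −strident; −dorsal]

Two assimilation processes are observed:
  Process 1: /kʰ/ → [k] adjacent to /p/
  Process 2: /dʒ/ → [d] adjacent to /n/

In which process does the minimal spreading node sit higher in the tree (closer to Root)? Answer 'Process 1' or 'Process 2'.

Process 1: the feature that changes is [spread glottis]; the minimal node is [spread glottis] (depth 2).
Process 2: the features that change are [anterior], [distributed], [strident]; the minimal node is Coronal (depth 3).
[spread glottis] is closer to Root than Coronal, so Process 1 spreads the higher node.

Process 1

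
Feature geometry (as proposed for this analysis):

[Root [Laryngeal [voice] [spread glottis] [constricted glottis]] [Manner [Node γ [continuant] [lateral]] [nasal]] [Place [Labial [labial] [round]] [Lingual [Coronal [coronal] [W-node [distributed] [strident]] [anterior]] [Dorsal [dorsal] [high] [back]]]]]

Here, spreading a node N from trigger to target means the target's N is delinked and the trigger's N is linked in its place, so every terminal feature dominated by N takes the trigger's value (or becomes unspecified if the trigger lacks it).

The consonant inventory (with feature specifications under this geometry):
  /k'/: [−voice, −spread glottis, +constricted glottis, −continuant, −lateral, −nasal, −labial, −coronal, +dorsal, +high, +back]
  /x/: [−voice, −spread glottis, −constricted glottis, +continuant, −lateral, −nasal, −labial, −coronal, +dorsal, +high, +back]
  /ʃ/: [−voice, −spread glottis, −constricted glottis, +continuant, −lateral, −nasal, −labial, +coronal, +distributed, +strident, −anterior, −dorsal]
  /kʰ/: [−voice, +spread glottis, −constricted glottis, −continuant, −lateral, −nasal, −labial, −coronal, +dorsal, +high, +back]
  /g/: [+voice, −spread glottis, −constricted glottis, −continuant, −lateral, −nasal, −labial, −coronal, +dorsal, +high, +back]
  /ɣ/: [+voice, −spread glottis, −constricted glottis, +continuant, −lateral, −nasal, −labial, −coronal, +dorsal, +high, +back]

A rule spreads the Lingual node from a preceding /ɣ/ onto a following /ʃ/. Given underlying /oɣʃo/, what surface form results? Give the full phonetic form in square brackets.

[oɣxo]

Terminals under Lingual in this geometry: [coronal], [distributed], [strident], [anterior], [dorsal], [high], [back].
The target acquires /ɣ/'s values for everything under Lingual — [−coronal], [+dorsal], [+high], [+back] — while keeping its own [voice], [spread glottis], [constricted glottis], ….
The resulting bundle matches /x/ in the inventory; substituting it for /ʃ/ gives [oɣxo].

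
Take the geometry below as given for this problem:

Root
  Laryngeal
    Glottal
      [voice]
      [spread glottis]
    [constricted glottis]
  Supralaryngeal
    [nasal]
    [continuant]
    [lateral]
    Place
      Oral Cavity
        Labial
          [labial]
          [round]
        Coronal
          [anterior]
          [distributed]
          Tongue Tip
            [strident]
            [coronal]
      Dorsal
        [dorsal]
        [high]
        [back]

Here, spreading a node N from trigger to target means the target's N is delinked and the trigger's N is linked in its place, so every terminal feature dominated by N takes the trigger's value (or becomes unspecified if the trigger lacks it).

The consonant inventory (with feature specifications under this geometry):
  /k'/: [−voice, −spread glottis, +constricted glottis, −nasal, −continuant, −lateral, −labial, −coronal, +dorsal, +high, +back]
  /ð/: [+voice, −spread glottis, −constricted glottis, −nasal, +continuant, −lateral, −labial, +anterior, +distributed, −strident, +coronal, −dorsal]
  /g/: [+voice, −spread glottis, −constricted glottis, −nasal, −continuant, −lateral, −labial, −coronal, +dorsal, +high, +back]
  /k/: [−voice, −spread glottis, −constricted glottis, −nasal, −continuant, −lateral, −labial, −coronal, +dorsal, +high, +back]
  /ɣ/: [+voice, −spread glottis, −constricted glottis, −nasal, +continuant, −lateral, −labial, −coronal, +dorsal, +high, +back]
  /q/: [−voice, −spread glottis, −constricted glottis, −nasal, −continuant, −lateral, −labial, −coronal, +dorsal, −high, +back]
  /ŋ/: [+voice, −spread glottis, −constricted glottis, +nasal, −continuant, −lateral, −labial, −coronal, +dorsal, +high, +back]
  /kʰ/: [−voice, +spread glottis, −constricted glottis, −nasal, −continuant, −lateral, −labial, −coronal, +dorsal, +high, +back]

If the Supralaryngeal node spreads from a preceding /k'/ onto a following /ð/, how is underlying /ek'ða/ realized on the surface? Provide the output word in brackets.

The Supralaryngeal node dominates the terminals [nasal], [continuant], [lateral], [labial], [round], [anterior], [distributed], [strident], [coronal], [dorsal], [high], [back].
The target acquires /k'/'s values for everything under Supralaryngeal — [−nasal], [−continuant], [−lateral], [−labial], [−coronal], [+dorsal], [+high], [+back] — while keeping its own [voice], [spread glottis], [constricted glottis].
The resulting bundle matches /g/ in the inventory; substituting it for /ð/ gives [ek'ga].

[ek'ga]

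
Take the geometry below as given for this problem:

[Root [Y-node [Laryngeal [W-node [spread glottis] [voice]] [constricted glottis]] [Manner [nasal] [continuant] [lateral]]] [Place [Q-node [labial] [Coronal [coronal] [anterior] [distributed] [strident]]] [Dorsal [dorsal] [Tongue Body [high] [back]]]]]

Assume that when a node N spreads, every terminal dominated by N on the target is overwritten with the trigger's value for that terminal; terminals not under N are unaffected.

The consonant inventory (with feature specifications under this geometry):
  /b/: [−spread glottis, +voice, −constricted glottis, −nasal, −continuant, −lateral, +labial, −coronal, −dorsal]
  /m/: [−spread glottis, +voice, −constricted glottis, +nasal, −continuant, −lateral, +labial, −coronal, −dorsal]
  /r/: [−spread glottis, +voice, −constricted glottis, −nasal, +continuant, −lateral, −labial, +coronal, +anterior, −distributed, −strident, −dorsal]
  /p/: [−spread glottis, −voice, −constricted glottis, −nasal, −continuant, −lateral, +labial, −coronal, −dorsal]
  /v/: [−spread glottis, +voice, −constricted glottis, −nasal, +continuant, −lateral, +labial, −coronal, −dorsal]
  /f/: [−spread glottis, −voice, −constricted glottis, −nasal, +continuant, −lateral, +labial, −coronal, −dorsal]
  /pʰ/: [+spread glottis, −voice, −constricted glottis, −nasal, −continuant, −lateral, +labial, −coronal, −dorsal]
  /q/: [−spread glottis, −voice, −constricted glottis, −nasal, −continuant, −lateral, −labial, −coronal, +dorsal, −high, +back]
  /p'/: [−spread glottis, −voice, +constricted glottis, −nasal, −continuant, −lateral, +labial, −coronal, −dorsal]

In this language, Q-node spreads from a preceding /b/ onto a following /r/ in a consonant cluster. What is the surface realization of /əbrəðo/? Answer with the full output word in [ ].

[əbvəðo]

Q-node immediately or transitively dominates [labial], [coronal], [anterior], [distributed], [strident].
After delinking /r/'s Q-node and linking /b/'s, the affected terminals become [+labial], [−coronal]; [spread glottis], [voice], [constricted glottis], … (outside Q-node) are retained from /r/.
Among the inventory, only /v/ has exactly this specification, giving the surface form [əbvəðo].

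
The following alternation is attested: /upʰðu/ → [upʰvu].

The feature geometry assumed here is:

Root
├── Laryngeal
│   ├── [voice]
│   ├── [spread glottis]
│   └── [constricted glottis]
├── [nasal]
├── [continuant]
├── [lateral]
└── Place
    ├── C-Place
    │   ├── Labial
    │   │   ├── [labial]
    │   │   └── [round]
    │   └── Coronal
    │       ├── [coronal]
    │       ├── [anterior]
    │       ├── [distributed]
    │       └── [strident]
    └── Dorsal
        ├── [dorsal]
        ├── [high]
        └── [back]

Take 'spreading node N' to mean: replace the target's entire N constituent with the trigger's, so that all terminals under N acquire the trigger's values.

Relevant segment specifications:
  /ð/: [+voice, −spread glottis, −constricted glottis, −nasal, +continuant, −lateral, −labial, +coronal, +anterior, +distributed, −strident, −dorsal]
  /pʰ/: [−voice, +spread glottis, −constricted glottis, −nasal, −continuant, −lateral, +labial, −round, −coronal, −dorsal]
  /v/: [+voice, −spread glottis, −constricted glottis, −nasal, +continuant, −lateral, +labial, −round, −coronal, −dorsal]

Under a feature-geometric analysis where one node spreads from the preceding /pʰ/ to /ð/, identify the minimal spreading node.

C-Place

Feature comparison: [labial], [round], [coronal], [anterior], [distributed], [strident] differ between /ð/ and [v]; the remaining terminals match.
The smallest constituent containing every changed terminal is C-Place — each of its daughters lacks at least one of the affected features.
Spreading C-Place from /pʰ/ overwrites each of those terminals with /pʰ/'s values, yielding exactly [v].
Features on which the two segments disagree outside C-Place, such as [voice], [spread glottis], are unchanged — nothing dominating them spread, and C-Place is the minimal sufficient constituent.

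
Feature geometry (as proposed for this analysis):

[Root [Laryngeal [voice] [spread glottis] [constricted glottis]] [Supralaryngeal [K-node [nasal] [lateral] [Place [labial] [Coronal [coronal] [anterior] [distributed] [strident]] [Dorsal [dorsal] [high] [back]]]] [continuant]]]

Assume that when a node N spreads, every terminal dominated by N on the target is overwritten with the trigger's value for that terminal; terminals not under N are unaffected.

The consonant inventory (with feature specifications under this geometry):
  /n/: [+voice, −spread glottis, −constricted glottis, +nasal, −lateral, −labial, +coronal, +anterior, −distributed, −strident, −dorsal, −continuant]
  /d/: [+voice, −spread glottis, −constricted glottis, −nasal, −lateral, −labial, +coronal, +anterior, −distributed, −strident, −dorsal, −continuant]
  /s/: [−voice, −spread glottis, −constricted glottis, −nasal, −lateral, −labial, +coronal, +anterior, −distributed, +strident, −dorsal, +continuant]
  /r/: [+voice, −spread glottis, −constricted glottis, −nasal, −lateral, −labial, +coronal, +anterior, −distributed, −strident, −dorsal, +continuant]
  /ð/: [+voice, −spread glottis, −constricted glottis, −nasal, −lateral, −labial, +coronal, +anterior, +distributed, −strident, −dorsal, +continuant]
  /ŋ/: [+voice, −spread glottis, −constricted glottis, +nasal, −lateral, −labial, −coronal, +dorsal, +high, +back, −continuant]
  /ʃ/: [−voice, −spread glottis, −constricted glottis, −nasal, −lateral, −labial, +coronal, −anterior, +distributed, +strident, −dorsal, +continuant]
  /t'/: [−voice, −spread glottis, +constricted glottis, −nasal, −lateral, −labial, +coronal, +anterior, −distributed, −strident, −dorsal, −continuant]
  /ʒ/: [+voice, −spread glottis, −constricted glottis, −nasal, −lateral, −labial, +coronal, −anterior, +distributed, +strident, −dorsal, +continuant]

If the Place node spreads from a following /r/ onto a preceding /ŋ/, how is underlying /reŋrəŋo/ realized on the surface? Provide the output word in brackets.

[renrəŋo]

The Place node dominates the terminals [labial], [coronal], [anterior], [distributed], [strident], [dorsal], [high], [back].
The target acquires /r/'s values for everything under Place — [−labial], [+coronal], [+anterior], [−distributed], [−strident], [−dorsal] — while keeping its own [voice], [spread glottis], [constricted glottis], ….
The resulting bundle matches /n/ in the inventory; substituting it for /ŋ/ gives [renrəŋo].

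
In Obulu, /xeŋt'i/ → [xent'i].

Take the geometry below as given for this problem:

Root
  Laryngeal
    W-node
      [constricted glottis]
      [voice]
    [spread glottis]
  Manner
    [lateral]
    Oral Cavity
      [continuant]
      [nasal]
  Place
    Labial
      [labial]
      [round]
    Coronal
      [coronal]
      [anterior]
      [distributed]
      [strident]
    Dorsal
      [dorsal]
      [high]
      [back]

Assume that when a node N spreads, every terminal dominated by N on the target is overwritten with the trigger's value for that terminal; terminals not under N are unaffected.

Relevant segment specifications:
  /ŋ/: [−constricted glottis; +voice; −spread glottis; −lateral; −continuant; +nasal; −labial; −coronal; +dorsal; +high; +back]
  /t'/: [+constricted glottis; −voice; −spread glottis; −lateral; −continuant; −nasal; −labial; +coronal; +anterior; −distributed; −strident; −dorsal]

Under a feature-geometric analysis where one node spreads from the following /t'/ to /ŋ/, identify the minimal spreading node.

/ŋ/ and [n] differ in [coronal], [anterior], [distributed], [strident], [dorsal], [high], [back]; every other specified feature is identical.
The smallest constituent containing every changed terminal is Place — each of its daughters lacks at least one of the affected features.
Delinking /ŋ/'s Place and associating /t'/'s Place gives precisely the feature bundle of [n].
Since [voice], [constricted glottis] are preserved even though /t'/ disagrees there, no node above Place spread.

Place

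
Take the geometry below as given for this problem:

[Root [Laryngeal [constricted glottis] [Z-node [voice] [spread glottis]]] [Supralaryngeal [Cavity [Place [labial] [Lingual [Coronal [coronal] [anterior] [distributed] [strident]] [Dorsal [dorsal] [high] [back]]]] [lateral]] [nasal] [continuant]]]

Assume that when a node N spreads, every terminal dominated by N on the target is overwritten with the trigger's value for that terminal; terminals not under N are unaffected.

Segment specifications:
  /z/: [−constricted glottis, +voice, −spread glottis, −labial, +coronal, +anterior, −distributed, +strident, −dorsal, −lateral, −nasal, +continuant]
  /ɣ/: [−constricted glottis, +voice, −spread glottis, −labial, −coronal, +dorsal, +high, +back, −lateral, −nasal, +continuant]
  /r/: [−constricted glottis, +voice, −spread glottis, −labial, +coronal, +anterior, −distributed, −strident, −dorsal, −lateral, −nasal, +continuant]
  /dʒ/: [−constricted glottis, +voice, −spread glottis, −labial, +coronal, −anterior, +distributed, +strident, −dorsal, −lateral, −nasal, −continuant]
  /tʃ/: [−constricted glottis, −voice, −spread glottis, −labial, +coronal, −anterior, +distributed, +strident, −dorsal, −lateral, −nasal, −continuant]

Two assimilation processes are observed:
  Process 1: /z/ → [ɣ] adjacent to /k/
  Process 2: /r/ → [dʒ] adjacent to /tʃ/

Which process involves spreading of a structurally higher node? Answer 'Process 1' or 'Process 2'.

Process 2

Process 1: the features that change are [coronal], [anterior], [distributed], [strident], [dorsal], [high], [back]; the minimal node is Lingual (depth 4).
In Process 2, [continuant], [anterior], [distributed], [strident] change, so the minimal spreading node is Supralaryngeal at depth 1.
Supralaryngeal is closer to Root than Lingual, so Process 2 spreads the higher node.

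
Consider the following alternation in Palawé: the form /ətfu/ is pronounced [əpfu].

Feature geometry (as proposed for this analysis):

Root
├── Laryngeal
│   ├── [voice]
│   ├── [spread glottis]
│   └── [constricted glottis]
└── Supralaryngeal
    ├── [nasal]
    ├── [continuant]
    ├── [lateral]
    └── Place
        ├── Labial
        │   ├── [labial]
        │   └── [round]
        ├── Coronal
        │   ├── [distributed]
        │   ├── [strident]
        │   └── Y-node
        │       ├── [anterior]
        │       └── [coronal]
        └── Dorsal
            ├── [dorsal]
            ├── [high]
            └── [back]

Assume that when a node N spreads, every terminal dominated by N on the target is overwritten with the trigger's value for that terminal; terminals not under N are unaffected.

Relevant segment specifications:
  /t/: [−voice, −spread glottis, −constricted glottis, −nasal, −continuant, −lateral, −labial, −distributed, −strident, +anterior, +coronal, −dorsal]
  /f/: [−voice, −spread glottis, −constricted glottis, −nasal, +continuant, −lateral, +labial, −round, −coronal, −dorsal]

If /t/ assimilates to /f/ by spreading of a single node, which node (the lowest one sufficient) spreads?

Place

Comparing /t/ with its surface form [p], the features that change are [labial], [round], [coronal], [anterior], [distributed], [strident].
Tracing each changed feature up the tree, the paths first meet at Place; any lower node misses at least one of them.
If Place spreads, every terminal under it takes /f/'s value, producing [p] as observed.
Had Supralaryngeal or a higher node spread, [continuant] would have taken /f/'s value; it stays as in /t/, confirming the spreading constituent is exactly Place.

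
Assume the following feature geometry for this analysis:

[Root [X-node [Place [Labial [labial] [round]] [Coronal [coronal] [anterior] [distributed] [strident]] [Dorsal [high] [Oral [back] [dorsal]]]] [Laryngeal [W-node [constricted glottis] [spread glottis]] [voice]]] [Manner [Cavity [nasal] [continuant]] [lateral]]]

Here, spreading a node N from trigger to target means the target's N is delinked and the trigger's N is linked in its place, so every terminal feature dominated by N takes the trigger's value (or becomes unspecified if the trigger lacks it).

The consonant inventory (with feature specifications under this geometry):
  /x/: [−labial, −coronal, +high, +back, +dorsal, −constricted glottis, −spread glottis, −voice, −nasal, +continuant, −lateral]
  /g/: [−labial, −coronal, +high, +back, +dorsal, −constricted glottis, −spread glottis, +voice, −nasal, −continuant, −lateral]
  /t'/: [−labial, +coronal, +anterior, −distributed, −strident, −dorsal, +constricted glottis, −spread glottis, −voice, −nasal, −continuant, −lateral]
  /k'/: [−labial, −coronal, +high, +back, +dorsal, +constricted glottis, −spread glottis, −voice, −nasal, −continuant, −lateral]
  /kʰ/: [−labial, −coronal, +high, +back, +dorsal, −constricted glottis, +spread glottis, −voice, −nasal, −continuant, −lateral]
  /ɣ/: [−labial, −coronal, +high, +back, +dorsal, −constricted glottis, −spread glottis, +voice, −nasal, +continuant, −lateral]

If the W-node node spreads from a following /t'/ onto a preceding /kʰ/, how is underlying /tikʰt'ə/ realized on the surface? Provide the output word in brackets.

[tik't'ə]

W-node immediately or transitively dominates [constricted glottis], [spread glottis].
The target acquires /t'/'s values for everything under W-node — [+constricted glottis], [−spread glottis] — while keeping its own [labial], [coronal], [high], ….
Among the inventory, only /k'/ has exactly this specification, giving the surface form [tik't'ə].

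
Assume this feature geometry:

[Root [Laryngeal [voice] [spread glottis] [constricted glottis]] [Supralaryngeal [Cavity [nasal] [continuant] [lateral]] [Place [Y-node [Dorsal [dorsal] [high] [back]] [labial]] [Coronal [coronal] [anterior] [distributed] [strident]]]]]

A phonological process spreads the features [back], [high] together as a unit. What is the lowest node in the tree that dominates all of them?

Dorsal

[back] is immediately dominated by Dorsal.
[high] is immediately dominated by Dorsal.
Dorsal is the lowest common ancestor — every listed feature sits under it, and no single subconstituent of Dorsal covers them all.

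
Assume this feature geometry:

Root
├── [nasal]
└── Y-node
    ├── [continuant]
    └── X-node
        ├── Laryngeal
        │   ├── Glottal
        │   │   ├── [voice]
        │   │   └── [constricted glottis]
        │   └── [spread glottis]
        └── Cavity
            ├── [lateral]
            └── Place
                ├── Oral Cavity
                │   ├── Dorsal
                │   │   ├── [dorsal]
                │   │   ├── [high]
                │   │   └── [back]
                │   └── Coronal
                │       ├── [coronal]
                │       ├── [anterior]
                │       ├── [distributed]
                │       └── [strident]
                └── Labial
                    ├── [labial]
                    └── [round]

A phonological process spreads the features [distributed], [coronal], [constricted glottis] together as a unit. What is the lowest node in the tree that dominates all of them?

X-node

[distributed] is immediately dominated by Coronal.
[coronal] is immediately dominated by Coronal.
[constricted glottis] is immediately dominated by Glottal.
The listed terminals split across distinct daughters of X-node, so X-node itself is the smallest node containing them all.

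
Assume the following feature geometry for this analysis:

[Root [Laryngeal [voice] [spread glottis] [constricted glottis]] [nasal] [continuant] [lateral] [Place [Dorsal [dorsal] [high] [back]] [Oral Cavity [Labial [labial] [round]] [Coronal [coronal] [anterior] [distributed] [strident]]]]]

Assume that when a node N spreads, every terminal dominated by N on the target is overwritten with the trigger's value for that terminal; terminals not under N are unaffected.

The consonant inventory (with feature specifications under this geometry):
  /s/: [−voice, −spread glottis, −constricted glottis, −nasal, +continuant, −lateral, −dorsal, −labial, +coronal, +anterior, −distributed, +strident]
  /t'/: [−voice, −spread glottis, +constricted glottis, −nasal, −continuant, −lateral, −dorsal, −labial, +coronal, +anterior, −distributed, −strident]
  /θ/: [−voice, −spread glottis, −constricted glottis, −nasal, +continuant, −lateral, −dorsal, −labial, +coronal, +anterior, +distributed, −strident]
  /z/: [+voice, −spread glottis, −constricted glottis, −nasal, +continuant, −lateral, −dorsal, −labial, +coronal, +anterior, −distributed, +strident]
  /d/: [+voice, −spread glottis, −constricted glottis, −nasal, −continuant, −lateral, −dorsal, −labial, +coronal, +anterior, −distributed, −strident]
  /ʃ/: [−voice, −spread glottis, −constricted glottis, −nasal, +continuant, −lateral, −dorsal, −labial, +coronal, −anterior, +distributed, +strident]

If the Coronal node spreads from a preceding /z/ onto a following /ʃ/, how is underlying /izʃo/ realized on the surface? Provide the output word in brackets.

[izso]

Terminals under Coronal in this geometry: [coronal], [anterior], [distributed], [strident].
The target acquires /z/'s values for everything under Coronal — [+coronal], [+anterior], [−distributed], [+strident] — while keeping its own [voice], [spread glottis], [constricted glottis], ….
This feature bundle is that of [s], so /izʃo/ surfaces as [izso].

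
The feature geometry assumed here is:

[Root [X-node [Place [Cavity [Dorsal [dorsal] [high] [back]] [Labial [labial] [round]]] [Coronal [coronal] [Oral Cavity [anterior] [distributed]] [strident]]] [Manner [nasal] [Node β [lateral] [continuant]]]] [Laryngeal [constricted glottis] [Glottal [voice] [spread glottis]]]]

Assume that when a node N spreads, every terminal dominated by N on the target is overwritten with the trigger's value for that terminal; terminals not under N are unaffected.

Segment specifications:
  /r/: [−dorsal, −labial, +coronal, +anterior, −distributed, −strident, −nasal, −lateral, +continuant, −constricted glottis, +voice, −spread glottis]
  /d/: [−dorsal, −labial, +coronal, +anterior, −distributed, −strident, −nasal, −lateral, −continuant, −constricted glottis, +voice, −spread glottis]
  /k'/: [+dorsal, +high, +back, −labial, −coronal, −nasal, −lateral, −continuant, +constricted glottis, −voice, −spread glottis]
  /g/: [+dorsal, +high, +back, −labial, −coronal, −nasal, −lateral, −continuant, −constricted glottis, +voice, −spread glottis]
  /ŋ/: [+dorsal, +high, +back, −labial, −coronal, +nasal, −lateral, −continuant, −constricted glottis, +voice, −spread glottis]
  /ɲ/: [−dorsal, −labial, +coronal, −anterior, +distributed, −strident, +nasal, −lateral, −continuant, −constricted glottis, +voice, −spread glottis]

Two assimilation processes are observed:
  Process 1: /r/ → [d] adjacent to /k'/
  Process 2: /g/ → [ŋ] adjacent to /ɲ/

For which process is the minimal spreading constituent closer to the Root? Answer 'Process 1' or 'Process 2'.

Process 2

In Process 1, [continuant] changes, so the minimal spreading node is [continuant] at depth 4.
In Process 2, [nasal] changes, so the minimal spreading node is [nasal] at depth 3.
[nasal] is closer to Root than [continuant], so Process 2 spreads the higher node.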